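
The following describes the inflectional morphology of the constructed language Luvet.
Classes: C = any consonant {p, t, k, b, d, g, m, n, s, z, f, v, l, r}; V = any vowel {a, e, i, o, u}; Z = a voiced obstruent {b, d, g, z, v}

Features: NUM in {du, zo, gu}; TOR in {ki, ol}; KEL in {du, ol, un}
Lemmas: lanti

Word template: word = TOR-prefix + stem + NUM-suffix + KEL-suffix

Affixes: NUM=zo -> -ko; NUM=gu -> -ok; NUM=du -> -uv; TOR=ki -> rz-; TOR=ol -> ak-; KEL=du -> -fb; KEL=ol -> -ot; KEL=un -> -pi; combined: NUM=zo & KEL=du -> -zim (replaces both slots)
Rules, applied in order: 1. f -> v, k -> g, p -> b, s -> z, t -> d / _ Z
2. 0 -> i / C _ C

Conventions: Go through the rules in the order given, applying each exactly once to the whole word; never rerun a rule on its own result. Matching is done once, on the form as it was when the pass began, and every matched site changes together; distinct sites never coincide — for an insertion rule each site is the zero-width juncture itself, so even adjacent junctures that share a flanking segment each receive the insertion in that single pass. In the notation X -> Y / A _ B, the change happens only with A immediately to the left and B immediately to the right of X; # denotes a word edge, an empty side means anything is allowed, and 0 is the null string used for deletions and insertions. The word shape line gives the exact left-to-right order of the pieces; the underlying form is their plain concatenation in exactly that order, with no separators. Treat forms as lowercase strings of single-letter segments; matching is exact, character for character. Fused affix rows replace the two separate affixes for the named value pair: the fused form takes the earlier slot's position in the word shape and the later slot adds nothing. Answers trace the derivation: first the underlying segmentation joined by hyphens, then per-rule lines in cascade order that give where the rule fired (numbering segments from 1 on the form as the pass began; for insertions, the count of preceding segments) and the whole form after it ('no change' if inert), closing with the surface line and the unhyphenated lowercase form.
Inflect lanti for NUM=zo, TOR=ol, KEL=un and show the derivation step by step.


underlying: ak-lanti-ko-pi
1. f -> v, k -> g, p -> b, s -> z, t -> d / _ Z: no change
2. 0 -> i / C _ C: inserts after position(s) 2, 5: akilanitikopi
surface: akilanitikopi


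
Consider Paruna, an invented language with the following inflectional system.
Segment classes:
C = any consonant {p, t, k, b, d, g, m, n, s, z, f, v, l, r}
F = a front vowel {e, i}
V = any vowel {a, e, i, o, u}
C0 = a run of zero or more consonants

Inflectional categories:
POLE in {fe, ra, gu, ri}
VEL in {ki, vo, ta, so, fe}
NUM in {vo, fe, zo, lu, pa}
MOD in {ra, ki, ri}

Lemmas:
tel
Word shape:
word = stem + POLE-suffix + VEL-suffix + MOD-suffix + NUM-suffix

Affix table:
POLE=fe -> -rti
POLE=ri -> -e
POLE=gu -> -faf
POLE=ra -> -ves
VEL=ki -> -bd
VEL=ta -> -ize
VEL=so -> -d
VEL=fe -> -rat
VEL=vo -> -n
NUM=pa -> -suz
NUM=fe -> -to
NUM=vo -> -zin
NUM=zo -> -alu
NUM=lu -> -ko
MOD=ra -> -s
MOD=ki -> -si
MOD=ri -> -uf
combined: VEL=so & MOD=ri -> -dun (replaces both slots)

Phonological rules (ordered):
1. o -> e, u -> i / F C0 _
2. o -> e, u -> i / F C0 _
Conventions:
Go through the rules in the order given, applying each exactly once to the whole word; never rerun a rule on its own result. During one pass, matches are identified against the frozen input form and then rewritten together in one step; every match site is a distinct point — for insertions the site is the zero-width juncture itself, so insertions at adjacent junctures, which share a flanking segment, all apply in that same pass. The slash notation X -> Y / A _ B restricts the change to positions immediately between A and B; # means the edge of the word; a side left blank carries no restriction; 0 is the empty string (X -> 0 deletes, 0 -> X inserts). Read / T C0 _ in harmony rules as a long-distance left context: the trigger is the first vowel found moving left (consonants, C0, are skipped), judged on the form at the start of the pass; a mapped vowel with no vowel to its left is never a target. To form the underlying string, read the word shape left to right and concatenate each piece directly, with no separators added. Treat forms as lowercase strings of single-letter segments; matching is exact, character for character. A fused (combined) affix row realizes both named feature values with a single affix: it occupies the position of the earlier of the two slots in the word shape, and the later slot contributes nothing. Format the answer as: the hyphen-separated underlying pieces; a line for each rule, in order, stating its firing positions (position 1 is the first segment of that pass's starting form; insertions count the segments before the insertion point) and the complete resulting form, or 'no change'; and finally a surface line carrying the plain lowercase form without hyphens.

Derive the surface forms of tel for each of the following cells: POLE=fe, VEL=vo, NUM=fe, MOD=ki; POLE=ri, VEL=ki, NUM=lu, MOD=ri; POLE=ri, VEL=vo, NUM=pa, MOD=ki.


cell POLE=fe, VEL=vo, NUM=fe, MOD=ki:
underlying: tel-rti-n-si-to
1. o -> e, u -> i / F C0 _: fires at position(s) 11: telrtinsite
2. o -> e, u -> i / F C0 _: no change
surface: telrtinsite

cell POLE=ri, VEL=ki, NUM=lu, MOD=ri:
underlying: tel-e-bd-uf-ko
1. o -> e, u -> i / F C0 _: fires at position(s) 7: telebdifko
2. o -> e, u -> i / F C0 _: fires at position(s) 10: telebdifke
surface: telebdifke

cell POLE=ri, VEL=vo, NUM=pa, MOD=ki:
underlying: tel-e-n-si-suz
1. o -> e, u -> i / F C0 _: fires at position(s) 9: telensisiz
2. o -> e, u -> i / F C0 _: no change
surface: telensisiz


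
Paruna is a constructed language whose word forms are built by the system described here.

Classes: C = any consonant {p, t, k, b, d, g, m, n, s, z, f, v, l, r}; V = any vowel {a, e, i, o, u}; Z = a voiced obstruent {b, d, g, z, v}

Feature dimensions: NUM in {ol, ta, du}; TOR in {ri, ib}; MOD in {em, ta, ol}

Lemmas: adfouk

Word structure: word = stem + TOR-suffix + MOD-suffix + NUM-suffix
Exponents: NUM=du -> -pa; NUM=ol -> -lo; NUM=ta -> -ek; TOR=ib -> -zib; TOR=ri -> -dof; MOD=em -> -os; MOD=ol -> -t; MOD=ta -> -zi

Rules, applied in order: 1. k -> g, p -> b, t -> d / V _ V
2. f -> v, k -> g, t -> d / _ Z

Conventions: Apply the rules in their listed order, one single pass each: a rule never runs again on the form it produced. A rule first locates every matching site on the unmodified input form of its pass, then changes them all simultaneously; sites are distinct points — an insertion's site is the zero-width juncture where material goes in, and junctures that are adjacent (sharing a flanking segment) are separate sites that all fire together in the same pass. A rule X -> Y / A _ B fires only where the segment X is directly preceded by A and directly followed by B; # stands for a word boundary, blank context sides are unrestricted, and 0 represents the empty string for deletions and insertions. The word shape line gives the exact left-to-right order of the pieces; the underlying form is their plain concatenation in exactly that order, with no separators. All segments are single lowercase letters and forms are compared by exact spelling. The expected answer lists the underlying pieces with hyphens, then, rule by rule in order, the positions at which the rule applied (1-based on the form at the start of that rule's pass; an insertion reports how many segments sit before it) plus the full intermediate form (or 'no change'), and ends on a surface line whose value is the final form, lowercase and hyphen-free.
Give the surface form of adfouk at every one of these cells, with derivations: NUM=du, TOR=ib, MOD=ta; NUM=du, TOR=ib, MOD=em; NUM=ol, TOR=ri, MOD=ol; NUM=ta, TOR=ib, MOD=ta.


cell NUM=du, TOR=ib, MOD=ta:
underlying: adfouk-zib-zi-pa
1. k -> g, p -> b, t -> d / V _ V: fires at position(s) 12: adfoukzibziba
2. f -> v, k -> g, t -> d / _ Z: fires at position(s) 6: adfougzibziba
surface: adfougzibziba

cell NUM=du, TOR=ib, MOD=em:
underlying: adfouk-zib-os-pa
1. k -> g, p -> b, t -> d / V _ V: no change
2. f -> v, k -> g, t -> d / _ Z: fires at position(s) 6: adfougzibospa
surface: adfougzibospa

cell NUM=ol, TOR=ri, MOD=ol:
underlying: adfouk-dof-t-lo
1. k -> g, p -> b, t -> d / V _ V: no change
2. f -> v, k -> g, t -> d / _ Z: fires at position(s) 6: adfougdoftlo
surface: adfougdoftlo

cell NUM=ta, TOR=ib, MOD=ta:
underlying: adfouk-zib-zi-ek
1. k -> g, p -> b, t -> d / V _ V: no change
2. f -> v, k -> g, t -> d / _ Z: fires at position(s) 6: adfougzibziek
surface: adfougzibziek


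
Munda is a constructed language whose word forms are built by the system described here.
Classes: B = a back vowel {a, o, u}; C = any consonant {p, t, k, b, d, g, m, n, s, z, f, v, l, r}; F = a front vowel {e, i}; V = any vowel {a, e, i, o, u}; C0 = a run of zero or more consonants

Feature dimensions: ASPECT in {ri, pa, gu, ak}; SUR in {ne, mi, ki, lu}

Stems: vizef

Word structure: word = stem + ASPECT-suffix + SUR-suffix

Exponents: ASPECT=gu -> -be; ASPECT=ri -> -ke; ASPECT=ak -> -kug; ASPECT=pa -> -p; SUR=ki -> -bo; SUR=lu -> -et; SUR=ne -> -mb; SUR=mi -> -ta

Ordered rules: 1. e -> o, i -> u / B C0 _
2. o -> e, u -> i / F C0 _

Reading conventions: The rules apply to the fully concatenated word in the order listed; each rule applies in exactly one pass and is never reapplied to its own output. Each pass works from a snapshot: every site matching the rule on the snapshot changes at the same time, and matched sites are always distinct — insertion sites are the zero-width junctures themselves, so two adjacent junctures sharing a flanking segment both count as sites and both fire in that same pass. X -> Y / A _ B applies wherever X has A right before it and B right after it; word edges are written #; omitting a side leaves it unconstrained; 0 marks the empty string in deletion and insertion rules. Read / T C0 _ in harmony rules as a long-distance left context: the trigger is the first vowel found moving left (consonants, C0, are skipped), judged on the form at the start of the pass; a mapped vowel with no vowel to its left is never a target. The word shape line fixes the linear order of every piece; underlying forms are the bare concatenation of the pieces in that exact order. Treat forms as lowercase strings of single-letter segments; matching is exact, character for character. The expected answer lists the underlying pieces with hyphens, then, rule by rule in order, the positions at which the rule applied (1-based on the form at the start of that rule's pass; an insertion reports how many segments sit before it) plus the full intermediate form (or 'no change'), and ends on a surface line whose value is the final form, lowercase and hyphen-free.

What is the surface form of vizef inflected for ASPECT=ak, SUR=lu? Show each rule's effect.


underlying: vizef-kug-et
1. e -> o, i -> u / B C0 _: fires at position(s) 9: vizefkugot
2. o -> e, u -> i / F C0 _: fires at position(s) 7: vizefkigot
surface: vizefkigot


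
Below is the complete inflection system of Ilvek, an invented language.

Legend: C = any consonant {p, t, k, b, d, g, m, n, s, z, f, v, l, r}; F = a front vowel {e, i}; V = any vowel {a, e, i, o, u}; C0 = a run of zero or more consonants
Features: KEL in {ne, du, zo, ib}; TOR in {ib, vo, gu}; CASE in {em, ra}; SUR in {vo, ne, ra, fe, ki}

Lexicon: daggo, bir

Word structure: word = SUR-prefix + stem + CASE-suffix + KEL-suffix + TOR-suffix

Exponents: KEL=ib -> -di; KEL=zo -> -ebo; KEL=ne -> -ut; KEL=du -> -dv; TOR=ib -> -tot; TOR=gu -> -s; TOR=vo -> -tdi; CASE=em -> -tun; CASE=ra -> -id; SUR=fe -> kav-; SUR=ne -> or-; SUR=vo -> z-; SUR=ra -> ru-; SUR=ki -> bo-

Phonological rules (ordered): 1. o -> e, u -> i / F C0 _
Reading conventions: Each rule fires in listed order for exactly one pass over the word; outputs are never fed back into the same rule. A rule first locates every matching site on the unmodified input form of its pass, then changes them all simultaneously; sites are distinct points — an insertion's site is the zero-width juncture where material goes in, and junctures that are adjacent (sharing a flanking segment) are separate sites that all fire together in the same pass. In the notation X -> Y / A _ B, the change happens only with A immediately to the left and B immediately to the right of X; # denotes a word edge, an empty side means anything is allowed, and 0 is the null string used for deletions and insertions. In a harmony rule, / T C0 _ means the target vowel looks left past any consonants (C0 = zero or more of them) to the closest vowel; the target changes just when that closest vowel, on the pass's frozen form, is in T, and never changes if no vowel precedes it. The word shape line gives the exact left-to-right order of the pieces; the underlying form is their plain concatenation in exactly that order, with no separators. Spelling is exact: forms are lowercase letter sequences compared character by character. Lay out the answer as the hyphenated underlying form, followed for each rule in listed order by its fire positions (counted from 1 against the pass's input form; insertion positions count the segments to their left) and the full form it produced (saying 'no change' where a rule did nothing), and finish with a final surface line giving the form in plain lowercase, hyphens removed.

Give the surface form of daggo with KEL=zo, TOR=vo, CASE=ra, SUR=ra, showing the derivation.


underlying: ru-daggo-id-ebo-tdi
1. o -> e, u -> i / F C0 _: fires at position(s) 12: rudaggoidebetdi
surface: rudaggoidebetdi


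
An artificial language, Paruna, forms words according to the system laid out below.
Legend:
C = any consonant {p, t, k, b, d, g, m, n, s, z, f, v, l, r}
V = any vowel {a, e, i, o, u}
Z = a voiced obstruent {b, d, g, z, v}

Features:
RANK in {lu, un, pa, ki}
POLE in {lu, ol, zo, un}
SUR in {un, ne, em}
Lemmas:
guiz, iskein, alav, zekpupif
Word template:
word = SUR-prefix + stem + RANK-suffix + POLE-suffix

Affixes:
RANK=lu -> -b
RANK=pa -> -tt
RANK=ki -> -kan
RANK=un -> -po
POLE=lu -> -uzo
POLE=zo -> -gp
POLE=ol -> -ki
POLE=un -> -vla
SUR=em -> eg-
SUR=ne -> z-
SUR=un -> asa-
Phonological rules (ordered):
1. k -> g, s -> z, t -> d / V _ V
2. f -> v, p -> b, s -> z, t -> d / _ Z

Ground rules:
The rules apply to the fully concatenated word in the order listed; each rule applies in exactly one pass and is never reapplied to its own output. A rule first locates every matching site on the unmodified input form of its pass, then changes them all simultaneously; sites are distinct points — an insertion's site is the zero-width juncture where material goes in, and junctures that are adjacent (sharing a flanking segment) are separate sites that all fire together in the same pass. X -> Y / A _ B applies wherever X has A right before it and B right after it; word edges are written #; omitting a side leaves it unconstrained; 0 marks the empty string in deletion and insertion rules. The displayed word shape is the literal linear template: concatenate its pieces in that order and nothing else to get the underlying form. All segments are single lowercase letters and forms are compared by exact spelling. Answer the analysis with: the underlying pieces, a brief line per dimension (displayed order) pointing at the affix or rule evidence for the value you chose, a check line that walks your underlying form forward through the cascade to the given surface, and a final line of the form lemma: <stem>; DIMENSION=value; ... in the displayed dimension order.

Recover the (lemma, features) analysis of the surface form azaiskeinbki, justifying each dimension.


underlying: asa-iskein-b-ki
RANK=lu - signalled by the affix -b
POLE=ol - signalled by the affix -ki
SUR=un - signalled by the affix asa-
check: asaiskeinbki -> azaiskeinbki -> azaiskeinbki
lemma: iskein; RANK=lu; POLE=ol; SUR=un


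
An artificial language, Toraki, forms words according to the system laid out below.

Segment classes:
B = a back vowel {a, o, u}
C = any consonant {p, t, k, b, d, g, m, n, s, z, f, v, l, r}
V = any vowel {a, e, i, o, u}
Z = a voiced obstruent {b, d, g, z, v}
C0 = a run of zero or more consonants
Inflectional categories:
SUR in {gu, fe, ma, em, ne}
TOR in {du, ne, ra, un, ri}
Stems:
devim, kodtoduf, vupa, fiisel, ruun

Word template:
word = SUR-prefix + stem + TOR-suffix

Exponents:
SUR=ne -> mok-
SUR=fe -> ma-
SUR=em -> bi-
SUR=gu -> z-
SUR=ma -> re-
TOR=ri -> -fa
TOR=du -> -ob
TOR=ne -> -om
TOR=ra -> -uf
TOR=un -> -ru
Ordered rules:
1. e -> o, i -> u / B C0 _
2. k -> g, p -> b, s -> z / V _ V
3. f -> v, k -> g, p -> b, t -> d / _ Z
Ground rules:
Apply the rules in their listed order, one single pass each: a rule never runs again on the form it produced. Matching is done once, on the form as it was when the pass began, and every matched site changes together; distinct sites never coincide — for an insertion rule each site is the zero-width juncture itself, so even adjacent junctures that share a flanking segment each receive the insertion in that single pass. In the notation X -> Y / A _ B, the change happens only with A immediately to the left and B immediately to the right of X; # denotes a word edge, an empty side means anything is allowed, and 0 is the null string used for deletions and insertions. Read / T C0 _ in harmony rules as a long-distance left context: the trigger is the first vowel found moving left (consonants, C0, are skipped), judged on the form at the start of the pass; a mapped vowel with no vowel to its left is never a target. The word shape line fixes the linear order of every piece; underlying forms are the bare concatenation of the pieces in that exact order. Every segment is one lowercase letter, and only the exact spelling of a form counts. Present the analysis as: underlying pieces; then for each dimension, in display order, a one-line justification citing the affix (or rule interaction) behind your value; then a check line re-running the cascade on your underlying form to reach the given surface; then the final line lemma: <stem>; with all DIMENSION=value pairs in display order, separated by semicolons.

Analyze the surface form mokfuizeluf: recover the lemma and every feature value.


underlying: mok-fiisel-uf
SUR=ne - signalled by the affix mok-
TOR=ra - signalled by the affix -uf
check: mokfiiseluf -> mokfuiseluf -> mokfuizeluf -> mokfuizeluf
lemma: fiisel; SUR=ne; TOR=ra


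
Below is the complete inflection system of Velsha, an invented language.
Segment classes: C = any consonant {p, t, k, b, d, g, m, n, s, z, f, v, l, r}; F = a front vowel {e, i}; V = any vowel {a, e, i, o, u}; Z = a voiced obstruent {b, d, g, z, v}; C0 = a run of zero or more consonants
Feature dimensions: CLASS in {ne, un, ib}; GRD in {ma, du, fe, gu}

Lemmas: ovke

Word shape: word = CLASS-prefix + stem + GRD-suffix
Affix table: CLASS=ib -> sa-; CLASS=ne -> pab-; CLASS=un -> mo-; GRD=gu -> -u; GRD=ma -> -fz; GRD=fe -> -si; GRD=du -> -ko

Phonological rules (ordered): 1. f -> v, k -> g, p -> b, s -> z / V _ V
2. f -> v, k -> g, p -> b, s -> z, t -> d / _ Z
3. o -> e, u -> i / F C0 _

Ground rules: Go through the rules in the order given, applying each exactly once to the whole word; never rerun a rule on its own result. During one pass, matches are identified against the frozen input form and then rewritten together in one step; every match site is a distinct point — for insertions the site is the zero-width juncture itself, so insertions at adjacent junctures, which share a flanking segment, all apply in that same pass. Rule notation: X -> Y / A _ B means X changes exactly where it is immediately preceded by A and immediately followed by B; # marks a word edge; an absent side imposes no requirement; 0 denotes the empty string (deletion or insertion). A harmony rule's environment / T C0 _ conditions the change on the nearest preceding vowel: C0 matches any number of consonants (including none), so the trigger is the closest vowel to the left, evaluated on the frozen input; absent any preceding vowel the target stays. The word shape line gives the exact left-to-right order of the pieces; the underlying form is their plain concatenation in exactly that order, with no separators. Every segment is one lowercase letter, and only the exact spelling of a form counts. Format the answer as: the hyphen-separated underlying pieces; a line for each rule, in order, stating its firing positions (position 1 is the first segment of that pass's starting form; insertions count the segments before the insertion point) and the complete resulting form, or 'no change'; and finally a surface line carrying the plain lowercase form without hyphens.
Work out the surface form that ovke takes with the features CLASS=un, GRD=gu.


underlying: mo-ovke-u
1. f -> v, k -> g, p -> b, s -> z / V _ V: no change
2. f -> v, k -> g, p -> b, s -> z, t -> d / _ Z: no change
3. o -> e, u -> i / F C0 _: fires at position(s) 7: moovkei
surface: moovkei


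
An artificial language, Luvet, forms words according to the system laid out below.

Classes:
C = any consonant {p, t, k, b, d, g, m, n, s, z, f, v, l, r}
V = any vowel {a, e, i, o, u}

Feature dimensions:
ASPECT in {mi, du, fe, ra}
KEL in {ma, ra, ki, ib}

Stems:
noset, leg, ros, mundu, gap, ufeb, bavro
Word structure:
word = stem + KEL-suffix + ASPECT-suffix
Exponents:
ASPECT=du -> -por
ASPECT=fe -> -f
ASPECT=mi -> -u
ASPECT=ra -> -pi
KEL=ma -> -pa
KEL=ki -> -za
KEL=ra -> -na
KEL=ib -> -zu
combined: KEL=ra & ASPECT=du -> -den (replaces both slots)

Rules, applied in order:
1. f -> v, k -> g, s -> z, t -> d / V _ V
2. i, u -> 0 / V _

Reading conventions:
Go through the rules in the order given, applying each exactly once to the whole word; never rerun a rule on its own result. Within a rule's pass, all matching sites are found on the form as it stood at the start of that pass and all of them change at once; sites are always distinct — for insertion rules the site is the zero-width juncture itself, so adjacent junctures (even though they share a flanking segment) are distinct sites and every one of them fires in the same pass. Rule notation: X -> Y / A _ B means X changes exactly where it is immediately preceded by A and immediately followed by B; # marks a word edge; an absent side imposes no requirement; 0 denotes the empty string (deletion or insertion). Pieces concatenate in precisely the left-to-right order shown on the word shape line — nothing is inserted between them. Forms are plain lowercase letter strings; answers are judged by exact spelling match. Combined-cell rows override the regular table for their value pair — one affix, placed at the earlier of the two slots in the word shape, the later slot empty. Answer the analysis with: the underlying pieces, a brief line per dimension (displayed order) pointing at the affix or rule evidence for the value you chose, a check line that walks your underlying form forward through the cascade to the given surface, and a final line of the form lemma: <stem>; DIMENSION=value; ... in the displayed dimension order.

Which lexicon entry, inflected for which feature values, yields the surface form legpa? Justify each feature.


underlying: leg-pa-u
ASPECT=mi - signalled by the affix -u
KEL=ma - signalled by the affix -pa
check: legpau -> legpau -> legpa
lemma: leg; ASPECT=mi; KEL=ma


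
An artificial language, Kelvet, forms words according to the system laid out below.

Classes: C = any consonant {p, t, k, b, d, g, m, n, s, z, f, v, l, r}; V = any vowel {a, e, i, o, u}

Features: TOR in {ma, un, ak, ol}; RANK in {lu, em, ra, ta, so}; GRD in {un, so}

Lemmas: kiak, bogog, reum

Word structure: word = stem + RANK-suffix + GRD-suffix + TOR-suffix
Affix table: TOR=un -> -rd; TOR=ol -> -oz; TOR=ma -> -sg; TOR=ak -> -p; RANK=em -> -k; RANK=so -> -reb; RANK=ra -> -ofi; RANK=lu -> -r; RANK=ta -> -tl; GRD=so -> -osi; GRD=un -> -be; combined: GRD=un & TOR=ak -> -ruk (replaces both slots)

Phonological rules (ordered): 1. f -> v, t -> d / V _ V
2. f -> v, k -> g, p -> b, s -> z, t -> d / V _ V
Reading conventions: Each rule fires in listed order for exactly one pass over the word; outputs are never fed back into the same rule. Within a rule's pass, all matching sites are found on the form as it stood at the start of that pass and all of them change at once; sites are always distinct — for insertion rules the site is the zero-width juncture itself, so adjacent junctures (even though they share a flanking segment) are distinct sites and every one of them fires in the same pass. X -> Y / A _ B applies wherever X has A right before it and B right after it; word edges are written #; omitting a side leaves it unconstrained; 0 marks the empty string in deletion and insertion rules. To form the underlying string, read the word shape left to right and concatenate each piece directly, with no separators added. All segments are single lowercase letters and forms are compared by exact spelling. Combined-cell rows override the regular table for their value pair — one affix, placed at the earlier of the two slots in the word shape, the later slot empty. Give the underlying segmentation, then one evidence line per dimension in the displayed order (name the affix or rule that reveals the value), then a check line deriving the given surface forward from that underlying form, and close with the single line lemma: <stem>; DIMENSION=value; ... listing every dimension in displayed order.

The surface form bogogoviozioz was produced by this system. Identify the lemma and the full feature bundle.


underlying: bogog-ofi-osi-oz
TOR=ol - signalled by the affix -oz
RANK=ra - signalled by the affix -ofi
GRD=so - signalled by the affix -osi
check: bogogofiosioz -> bogogoviosioz -> bogogoviozioz
lemma: bogog; TOR=ol; RANK=ra; GRD=so


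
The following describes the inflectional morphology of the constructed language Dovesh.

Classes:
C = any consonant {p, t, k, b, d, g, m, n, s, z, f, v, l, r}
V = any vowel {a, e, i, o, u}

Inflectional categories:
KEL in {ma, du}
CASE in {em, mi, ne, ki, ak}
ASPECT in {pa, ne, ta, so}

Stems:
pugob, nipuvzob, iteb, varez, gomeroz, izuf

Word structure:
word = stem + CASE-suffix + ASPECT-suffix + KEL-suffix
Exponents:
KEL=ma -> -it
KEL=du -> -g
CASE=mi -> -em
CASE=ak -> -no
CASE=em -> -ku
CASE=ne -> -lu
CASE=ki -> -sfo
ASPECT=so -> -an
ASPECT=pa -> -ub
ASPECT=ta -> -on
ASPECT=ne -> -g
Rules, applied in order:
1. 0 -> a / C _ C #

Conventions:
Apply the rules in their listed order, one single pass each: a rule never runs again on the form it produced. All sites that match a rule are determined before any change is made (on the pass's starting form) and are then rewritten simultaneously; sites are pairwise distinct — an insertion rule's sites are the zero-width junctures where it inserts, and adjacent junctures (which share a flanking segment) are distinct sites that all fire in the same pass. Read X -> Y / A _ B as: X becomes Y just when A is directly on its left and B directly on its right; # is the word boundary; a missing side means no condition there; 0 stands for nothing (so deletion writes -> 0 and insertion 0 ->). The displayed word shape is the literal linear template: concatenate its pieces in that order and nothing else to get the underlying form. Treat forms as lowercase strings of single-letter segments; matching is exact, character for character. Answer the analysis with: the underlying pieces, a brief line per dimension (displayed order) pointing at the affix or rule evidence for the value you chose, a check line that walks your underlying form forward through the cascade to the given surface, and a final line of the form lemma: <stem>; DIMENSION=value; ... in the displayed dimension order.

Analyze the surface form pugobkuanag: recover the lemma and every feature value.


underlying: pugob-ku-an-g
KEL=du - signalled by the affix -g
CASE=em - signalled by the affix -ku
ASPECT=so - signalled by the affix -an
check: pugobkuang -> pugobkuanag
lemma: pugob; KEL=du; CASE=em; ASPECT=so


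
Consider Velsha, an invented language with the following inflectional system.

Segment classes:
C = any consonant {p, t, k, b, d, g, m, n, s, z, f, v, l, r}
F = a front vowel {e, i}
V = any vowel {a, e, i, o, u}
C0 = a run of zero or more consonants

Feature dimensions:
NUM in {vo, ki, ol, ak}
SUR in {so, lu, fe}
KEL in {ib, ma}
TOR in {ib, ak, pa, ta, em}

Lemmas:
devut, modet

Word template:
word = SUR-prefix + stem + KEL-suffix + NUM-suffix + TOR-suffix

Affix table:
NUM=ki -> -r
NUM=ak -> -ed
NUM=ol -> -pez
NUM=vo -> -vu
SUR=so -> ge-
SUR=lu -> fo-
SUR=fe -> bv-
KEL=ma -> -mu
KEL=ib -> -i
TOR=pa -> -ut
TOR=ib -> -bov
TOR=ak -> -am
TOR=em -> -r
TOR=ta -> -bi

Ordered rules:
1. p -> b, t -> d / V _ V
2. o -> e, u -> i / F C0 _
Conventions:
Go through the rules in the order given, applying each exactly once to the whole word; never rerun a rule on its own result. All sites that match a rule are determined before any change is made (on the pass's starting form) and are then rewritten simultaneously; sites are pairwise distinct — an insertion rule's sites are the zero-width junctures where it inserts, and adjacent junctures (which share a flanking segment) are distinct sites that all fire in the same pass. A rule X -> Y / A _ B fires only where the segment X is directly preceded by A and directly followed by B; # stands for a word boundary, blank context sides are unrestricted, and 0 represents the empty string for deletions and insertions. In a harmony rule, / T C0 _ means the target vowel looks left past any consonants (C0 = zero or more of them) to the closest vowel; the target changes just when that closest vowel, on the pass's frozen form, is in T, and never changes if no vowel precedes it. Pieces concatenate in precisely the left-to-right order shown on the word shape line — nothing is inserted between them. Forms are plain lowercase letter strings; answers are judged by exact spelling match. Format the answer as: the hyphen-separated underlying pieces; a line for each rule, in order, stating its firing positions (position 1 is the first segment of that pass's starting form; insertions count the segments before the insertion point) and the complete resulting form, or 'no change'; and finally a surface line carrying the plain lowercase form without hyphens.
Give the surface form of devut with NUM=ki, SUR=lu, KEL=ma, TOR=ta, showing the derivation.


underlying: fo-devut-mu-r-bi
1. p -> b, t -> d / V _ V: no change
2. o -> e, u -> i / F C0 _: fires at position(s) 6: fodevitmurbi
surface: fodevitmurbi


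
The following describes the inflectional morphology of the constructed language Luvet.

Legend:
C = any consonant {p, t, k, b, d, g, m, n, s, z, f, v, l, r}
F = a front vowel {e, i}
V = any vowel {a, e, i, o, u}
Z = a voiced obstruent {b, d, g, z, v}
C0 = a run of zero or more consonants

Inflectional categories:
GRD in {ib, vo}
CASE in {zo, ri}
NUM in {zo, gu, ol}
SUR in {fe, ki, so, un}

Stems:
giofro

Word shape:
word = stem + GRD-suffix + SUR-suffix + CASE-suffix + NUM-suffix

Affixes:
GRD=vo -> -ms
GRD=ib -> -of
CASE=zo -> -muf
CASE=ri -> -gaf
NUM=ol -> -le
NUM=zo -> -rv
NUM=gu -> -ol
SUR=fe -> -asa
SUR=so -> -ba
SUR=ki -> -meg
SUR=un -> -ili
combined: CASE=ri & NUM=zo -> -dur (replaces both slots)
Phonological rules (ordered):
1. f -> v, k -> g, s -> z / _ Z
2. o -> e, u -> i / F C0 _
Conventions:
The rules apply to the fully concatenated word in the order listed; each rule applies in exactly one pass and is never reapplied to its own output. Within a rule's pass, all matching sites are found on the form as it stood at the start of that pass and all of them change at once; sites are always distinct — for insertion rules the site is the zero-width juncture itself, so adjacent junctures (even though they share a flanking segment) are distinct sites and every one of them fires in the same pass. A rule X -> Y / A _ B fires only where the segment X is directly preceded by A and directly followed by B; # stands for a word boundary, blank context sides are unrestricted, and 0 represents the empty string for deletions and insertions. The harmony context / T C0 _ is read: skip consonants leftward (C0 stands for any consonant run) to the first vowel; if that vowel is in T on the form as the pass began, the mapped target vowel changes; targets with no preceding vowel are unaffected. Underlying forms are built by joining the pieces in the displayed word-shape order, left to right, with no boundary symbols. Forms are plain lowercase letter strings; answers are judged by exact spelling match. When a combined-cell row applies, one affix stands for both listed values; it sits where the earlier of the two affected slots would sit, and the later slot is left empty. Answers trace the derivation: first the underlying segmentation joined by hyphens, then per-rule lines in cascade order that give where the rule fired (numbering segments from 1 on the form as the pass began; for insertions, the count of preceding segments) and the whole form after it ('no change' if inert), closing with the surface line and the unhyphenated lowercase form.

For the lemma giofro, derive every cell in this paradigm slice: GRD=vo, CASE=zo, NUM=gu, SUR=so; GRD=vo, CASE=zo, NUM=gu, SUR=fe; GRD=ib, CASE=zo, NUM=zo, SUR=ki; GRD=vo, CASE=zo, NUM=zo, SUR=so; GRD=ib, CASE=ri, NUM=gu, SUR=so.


cell GRD=vo, CASE=zo, NUM=gu, SUR=so:
underlying: giofro-ms-ba-muf-ol
1. f -> v, k -> g, s -> z / _ Z: fires at position(s) 8: giofromzbamufol
2. o -> e, u -> i / F C0 _: fires at position(s) 3: giefromzbamufol
surface: giefromzbamufol

cell GRD=vo, CASE=zo, NUM=gu, SUR=fe:
underlying: giofro-ms-asa-muf-ol
1. f -> v, k -> g, s -> z / _ Z: no change
2. o -> e, u -> i / F C0 _: fires at position(s) 3: giefromsasamufol
surface: giefromsasamufol

cell GRD=ib, CASE=zo, NUM=zo, SUR=ki:
underlying: giofro-of-meg-muf-rv
1. f -> v, k -> g, s -> z / _ Z: no change
2. o -> e, u -> i / F C0 _: fires at position(s) 3, 13: giefroofmegmifrv
surface: giefroofmegmifrv

cell GRD=vo, CASE=zo, NUM=zo, SUR=so:
underlying: giofro-ms-ba-muf-rv
1. f -> v, k -> g, s -> z / _ Z: fires at position(s) 8: giofromzbamufrv
2. o -> e, u -> i / F C0 _: fires at position(s) 3: giefromzbamufrv
surface: giefromzbamufrv

cell GRD=ib, CASE=ri, NUM=gu, SUR=so:
underlying: giofro-of-ba-gaf-ol
1. f -> v, k -> g, s -> z / _ Z: fires at position(s) 8: giofroovbagafol
2. o -> e, u -> i / F C0 _: fires at position(s) 3: giefroovbagafol
surface: giefroovbagafol


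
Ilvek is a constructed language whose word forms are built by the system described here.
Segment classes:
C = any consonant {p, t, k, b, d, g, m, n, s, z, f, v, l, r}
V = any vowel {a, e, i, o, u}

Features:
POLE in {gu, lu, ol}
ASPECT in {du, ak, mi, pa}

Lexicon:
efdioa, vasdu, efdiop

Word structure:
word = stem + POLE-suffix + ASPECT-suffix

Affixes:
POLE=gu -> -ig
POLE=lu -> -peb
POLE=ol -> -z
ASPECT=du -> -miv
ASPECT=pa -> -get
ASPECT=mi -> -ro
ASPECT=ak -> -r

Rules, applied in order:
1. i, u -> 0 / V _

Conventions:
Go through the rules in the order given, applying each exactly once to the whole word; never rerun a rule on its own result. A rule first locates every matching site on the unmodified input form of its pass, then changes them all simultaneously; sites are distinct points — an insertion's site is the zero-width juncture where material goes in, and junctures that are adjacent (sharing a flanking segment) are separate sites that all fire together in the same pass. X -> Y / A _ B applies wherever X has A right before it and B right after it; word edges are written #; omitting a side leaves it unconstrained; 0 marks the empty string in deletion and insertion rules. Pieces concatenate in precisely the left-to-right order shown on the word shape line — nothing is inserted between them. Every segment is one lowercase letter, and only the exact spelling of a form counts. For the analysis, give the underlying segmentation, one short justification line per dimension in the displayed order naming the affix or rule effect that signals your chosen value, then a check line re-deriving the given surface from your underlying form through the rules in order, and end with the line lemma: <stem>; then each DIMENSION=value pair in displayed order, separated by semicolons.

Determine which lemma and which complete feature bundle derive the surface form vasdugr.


underlying: vasdu-ig-r
POLE=gu - signalled by the affix -ig
ASPECT=ak - signalled by the affix -r
check: vasduigr -> vasdugr
lemma: vasdu; POLE=gu; ASPECT=ak


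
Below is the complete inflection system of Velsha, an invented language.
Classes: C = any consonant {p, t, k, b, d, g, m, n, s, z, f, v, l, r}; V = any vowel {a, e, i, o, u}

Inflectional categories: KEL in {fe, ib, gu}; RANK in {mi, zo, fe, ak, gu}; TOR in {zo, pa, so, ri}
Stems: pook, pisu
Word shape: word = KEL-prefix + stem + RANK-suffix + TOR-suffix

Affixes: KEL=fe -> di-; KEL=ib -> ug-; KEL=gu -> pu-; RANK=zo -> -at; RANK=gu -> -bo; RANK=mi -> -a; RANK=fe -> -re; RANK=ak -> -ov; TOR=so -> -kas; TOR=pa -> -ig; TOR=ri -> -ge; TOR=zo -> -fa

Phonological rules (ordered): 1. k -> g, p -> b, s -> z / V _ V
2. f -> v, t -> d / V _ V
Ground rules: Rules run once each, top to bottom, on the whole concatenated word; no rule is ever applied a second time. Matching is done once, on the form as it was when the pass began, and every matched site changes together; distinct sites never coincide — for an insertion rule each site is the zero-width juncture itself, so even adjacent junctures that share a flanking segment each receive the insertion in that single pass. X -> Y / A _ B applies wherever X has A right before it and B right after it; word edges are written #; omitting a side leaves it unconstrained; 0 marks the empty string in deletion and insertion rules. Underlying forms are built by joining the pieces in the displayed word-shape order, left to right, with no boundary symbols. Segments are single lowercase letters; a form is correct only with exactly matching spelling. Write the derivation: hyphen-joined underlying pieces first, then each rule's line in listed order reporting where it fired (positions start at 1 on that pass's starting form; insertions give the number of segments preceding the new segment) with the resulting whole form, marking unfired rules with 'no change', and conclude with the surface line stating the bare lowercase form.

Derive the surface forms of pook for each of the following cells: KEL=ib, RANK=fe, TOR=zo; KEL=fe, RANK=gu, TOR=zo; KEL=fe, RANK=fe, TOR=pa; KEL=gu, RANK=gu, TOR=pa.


cell KEL=ib, RANK=fe, TOR=zo:
underlying: ug-pook-re-fa
1. k -> g, p -> b, s -> z / V _ V: no change
2. f -> v, t -> d / V _ V: fires at position(s) 9: ugpookreva
surface: ugpookreva

cell KEL=fe, RANK=gu, TOR=zo:
underlying: di-pook-bo-fa
1. k -> g, p -> b, s -> z / V _ V: fires at position(s) 3: dibookbofa
2. f -> v, t -> d / V _ V: fires at position(s) 9: dibookbova
surface: dibookbova

cell KEL=fe, RANK=fe, TOR=pa:
underlying: di-pook-re-ig
1. k -> g, p -> b, s -> z / V _ V: fires at position(s) 3: dibookreig
2. f -> v, t -> d / V _ V: no change
surface: dibookreig

cell KEL=gu, RANK=gu, TOR=pa:
underlying: pu-pook-bo-ig
1. k -> g, p -> b, s -> z / V _ V: fires at position(s) 3: pubookboig
2. f -> v, t -> d / V _ V: no change
surface: pubookboig


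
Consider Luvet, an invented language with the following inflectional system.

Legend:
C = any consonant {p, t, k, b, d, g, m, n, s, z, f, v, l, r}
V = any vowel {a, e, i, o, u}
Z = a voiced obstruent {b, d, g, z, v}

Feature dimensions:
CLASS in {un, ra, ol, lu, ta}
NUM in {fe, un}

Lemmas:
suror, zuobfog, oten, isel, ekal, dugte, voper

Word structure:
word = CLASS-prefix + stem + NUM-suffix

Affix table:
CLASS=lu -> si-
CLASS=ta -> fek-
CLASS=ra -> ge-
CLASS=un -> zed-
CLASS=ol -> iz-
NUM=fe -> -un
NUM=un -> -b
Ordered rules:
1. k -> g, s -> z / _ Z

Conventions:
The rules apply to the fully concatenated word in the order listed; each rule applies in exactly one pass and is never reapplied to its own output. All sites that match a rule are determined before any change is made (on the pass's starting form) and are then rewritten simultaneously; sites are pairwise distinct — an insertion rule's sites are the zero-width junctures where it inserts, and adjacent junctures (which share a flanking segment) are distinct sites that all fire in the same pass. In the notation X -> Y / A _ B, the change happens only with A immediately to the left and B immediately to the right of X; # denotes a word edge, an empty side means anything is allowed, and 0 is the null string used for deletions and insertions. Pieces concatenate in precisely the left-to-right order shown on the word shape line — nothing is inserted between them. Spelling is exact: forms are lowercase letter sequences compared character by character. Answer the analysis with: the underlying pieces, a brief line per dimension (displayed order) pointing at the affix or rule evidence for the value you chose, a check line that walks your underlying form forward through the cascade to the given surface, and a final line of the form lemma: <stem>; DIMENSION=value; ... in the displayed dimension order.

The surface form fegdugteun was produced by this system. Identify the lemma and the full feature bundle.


underlying: fek-dugte-un
CLASS=ta - signalled by the affix fek-
NUM=fe - signalled by the affix -un
check: fekdugteun -> fegdugteun
lemma: dugte; CLASS=ta; NUM=fe
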